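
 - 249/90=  - 83/30  =  - 2.77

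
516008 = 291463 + 224545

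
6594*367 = 2419998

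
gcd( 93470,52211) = 1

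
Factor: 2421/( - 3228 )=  - 3/4 =- 2^ (  -  2)*3^1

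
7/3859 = 7/3859 = 0.00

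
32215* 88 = 2834920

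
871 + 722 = 1593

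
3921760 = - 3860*( - 1016)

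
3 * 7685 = 23055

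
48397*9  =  435573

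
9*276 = 2484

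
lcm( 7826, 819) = 70434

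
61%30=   1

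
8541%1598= 551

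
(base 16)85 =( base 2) 10000101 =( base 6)341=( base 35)3s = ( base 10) 133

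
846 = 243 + 603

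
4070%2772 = 1298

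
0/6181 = 0 = 0.00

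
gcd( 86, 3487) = 1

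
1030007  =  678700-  - 351307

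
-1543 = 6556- 8099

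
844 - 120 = 724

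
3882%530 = 172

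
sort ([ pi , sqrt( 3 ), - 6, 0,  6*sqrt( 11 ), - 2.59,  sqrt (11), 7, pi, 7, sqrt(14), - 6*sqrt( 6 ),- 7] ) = [ - 6  *  sqrt( 6), - 7 , - 6, - 2.59, 0 , sqrt(3),pi, pi,sqrt(11 ),sqrt(14),7,  7 , 6* sqrt( 11)]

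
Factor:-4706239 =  - 127^1*37057^1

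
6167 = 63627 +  - 57460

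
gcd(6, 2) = 2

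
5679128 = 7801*728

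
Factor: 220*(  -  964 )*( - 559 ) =118552720 = 2^4*5^1*11^1*13^1* 43^1*241^1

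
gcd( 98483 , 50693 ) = 1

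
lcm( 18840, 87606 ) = 1752120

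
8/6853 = 8/6853 = 0.00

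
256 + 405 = 661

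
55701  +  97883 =153584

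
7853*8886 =69781758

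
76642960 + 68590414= 145233374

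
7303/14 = 7303/14 = 521.64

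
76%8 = 4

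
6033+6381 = 12414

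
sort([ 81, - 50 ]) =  [ - 50,81]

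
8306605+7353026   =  15659631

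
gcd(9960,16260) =60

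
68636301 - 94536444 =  -25900143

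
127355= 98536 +28819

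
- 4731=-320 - 4411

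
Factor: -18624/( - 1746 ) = 2^5*3^ (-1 )  =  32/3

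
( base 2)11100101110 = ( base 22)3HC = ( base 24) 34E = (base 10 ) 1838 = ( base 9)2462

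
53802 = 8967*6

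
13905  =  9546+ 4359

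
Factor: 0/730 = 0 = 0^1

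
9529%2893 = 850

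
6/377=6/377 = 0.02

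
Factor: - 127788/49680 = -463/180 = - 2^( - 2 )*3^( - 2)*5^(- 1) * 463^1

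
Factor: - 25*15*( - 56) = 2^3*3^1*5^3*7^1 = 21000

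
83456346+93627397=177083743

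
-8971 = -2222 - 6749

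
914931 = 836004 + 78927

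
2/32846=1/16423 = 0.00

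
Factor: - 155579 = -155579^1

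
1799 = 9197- 7398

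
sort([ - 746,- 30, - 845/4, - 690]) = [ - 746 , - 690,  -  845/4, - 30]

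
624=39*16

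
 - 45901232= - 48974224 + 3072992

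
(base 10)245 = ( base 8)365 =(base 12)185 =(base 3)100002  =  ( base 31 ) 7s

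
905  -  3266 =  - 2361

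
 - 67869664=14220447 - 82090111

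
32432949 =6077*5337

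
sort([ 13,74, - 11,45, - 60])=[ - 60, - 11,13,45,74]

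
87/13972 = 87/13972 = 0.01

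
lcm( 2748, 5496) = 5496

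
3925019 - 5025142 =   -  1100123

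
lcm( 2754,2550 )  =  68850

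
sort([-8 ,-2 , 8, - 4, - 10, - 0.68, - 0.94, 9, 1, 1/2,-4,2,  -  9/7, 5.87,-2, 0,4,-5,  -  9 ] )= [- 10 , - 9,-8, - 5, - 4,-4, - 2, - 2, - 9/7, - 0.94,-0.68,  0, 1/2,1 , 2, 4, 5.87,8,9 ]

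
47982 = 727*66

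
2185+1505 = 3690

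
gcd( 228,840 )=12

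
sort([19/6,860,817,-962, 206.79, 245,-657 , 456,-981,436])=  [ - 981, - 962, - 657 , 19/6, 206.79, 245,436, 456,817, 860] 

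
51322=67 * 766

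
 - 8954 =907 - 9861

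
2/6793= 2/6793 = 0.00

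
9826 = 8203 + 1623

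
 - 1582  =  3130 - 4712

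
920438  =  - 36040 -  - 956478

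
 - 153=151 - 304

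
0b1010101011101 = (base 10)5469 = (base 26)829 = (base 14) 1dc9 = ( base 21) c89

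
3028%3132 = 3028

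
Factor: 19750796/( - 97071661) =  - 2^2*13^1*23^( - 1 )*67^1 *397^( - 1) * 5669^1 * 10631^( - 1)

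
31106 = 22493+8613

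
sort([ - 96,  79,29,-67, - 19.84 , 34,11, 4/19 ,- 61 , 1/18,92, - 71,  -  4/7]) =[-96, - 71,-67, - 61 , -19.84 , - 4/7 , 1/18 , 4/19 , 11, 29, 34, 79, 92]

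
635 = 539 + 96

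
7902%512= 222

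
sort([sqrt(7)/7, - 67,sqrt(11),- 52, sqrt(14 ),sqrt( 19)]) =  [ - 67, - 52, sqrt( 7 )/7,sqrt(11), sqrt( 14 ), sqrt( 19 ) ] 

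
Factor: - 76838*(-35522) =2729439436=2^2*103^1*373^1*17761^1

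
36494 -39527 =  -3033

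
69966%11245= 2496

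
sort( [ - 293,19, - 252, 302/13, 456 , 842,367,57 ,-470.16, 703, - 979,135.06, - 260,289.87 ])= [  -  979,-470.16,- 293, - 260, -252,19,302/13, 57,135.06,289.87,367, 456, 703 , 842]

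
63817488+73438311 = 137255799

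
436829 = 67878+368951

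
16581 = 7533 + 9048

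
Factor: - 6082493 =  - 61^1*99713^1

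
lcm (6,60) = 60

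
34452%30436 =4016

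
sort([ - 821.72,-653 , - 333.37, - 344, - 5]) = [-821.72, - 653, - 344, - 333.37,-5]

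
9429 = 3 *3143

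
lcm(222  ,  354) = 13098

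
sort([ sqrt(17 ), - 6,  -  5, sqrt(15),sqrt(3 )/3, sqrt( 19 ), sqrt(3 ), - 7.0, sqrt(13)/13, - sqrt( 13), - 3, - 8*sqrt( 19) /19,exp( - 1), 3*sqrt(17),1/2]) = [ - 7.0, - 6, - 5, - sqrt (13 ),- 3, - 8*sqrt(19 )/19, sqrt ( 13 ) /13,exp( - 1), 1/2 , sqrt (3) /3,sqrt( 3),sqrt( 15),sqrt( 17),sqrt(  19 ) , 3*sqrt( 17)]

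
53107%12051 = 4903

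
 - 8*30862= - 246896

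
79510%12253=5992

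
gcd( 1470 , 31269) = 21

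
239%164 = 75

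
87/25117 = 87/25117 = 0.00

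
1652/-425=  - 1652/425 = - 3.89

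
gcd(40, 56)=8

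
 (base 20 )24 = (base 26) 1I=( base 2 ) 101100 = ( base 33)1B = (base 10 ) 44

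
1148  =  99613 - 98465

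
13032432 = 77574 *168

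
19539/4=19539/4 = 4884.75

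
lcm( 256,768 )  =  768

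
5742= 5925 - 183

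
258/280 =129/140 =0.92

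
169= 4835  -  4666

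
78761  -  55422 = 23339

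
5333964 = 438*12178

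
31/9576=31/9576=0.00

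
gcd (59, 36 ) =1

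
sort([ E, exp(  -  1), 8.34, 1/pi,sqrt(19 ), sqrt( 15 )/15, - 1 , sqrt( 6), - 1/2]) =[ - 1, - 1/2,sqrt(15)/15,1/pi, exp( - 1 ),  sqrt( 6), E,sqrt( 19 ), 8.34]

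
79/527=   79/527 = 0.15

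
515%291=224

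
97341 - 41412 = 55929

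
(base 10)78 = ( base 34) 2A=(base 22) 3c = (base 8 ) 116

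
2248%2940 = 2248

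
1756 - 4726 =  - 2970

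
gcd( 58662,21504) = 6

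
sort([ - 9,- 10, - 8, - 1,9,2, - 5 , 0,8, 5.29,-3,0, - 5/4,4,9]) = [ - 10, - 9 , - 8, - 5, - 3, - 5/4, - 1, 0, 0,  2,4 , 5.29 , 8 , 9,9] 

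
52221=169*309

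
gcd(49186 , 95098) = 2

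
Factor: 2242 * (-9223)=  - 2^1*19^1 * 23^1*59^1*401^1 = -20677966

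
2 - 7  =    -  5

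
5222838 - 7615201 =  - 2392363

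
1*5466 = 5466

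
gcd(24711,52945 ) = 1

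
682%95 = 17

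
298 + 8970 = 9268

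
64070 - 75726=-11656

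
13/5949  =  13/5949  =  0.00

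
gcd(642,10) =2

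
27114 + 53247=80361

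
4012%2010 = 2002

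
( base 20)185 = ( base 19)1AE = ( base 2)1000110101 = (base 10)565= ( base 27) KP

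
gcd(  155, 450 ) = 5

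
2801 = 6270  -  3469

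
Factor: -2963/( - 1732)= 2^ ( - 2)*433^ (- 1) *2963^1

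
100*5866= 586600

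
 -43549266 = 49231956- 92781222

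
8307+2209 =10516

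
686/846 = 343/423 = 0.81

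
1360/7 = 194 + 2/7 =194.29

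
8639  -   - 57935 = 66574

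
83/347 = 83/347 = 0.24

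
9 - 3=6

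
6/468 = 1/78 = 0.01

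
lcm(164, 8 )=328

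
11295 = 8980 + 2315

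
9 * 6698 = 60282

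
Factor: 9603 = 3^2 * 11^1*97^1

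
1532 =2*766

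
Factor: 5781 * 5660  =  32720460= 2^2 * 3^1*5^1 * 41^1*47^1*283^1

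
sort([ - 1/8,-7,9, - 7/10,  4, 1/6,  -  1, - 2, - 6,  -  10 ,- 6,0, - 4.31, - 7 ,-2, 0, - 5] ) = [ - 10, - 7, - 7, - 6,-6, -5,-4.31, - 2, - 2 , - 1, - 7/10,-1/8,0,0,1/6, 4,9 ] 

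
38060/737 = 51 + 43/67 = 51.64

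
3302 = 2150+1152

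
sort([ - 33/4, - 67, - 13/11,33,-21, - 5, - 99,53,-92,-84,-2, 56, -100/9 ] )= [ - 99, - 92, - 84, - 67, - 21, - 100/9,-33/4, - 5,  -  2, - 13/11,33, 53,  56 ] 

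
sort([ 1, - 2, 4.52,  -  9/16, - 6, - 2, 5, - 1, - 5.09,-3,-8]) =[- 8, - 6, - 5.09,- 3, - 2, - 2 , - 1,-9/16 , 1, 4.52, 5] 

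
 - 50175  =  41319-91494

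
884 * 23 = 20332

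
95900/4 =23975 = 23975.00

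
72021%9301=6914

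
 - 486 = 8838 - 9324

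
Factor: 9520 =2^4 * 5^1*7^1 * 17^1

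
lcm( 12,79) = 948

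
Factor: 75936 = 2^5 *3^1 * 7^1*113^1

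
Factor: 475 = 5^2*19^1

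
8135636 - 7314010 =821626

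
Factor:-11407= - 11^1*17^1 * 61^1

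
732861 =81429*9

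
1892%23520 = 1892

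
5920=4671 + 1249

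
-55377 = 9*( - 6153)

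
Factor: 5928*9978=2^4*3^2*13^1*19^1*1663^1=59149584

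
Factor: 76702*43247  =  3317131394= 2^1 * 59^1*733^1*38351^1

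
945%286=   87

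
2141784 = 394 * 5436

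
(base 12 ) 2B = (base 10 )35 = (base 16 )23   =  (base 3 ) 1022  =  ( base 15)25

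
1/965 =1/965= 0.00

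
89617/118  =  89617/118 = 759.47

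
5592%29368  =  5592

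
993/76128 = 331/25376 = 0.01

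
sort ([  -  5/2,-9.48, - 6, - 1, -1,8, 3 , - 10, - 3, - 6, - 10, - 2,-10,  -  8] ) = [-10, - 10, - 10, - 9.48, - 8, - 6, - 6,-3, - 5/2,-2, - 1, - 1,3,8]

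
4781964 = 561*8524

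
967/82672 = 967/82672 = 0.01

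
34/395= 34/395 = 0.09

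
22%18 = 4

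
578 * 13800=7976400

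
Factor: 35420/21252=3^( - 1)*5^1 = 5/3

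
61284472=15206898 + 46077574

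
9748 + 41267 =51015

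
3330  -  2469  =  861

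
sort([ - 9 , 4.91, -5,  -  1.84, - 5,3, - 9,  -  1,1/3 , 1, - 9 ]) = [ - 9, - 9 , - 9, - 5, - 5, - 1.84, - 1,1/3, 1,3,4.91 ] 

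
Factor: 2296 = 2^3 * 7^1 * 41^1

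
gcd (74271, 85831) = 1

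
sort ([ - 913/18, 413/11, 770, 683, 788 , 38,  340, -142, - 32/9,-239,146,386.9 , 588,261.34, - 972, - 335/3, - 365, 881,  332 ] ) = [ - 972, - 365,-239, - 142, - 335/3, - 913/18, - 32/9, 413/11, 38, 146, 261.34, 332,340,  386.9, 588, 683 , 770,788,  881 ] 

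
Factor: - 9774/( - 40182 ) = 9/37 =3^2*37^ ( - 1 ) 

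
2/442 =1/221 = 0.00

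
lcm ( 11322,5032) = 45288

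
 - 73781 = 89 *(- 829)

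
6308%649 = 467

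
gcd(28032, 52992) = 384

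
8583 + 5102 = 13685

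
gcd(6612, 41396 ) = 4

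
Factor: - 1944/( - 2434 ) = 2^2*3^5*1217^ (  -  1 ) = 972/1217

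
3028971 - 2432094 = 596877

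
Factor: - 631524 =-2^2*3^1 * 52627^1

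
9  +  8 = 17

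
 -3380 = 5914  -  9294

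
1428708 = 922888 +505820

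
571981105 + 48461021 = 620442126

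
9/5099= 9/5099 = 0.00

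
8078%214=160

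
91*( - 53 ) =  - 4823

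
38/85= 38/85= 0.45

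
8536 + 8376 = 16912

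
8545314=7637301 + 908013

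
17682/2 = 8841 = 8841.00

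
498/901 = 498/901 = 0.55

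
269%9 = 8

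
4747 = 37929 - 33182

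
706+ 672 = 1378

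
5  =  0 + 5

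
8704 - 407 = 8297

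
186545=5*37309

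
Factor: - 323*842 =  - 271966 = - 2^1 * 17^1*19^1*421^1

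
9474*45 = 426330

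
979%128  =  83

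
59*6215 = 366685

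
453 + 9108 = 9561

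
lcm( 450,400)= 3600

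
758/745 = 758/745 = 1.02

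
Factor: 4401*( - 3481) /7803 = - 567403/289  =  - 17^( - 2)*59^2*163^1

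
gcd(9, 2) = 1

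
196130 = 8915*22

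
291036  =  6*48506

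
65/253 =65/253  =  0.26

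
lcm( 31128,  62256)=62256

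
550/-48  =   - 275/24 = - 11.46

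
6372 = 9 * 708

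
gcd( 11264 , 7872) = 64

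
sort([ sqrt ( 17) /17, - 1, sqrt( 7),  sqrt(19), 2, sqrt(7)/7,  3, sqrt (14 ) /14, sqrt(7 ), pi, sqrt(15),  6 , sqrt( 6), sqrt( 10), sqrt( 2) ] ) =[ - 1, sqrt (17 )/17, sqrt( 14 )/14, sqrt( 7)/7, sqrt( 2), 2, sqrt( 6) , sqrt ( 7 ), sqrt(7), 3 , pi, sqrt( 10), sqrt(15 ), sqrt( 19), 6]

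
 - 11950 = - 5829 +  - 6121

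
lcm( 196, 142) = 13916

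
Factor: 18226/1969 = 2^1*11^(- 1)*13^1 * 179^( - 1)*701^1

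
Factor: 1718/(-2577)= - 2/3 = - 2^1*3^(-1 )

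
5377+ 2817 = 8194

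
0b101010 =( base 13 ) 33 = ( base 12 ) 36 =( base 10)42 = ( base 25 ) 1H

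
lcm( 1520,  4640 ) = 88160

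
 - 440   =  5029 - 5469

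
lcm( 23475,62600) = 187800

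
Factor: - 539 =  - 7^2*11^1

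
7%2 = 1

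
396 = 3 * 132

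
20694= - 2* ( - 10347) 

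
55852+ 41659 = 97511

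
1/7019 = 1/7019 = 0.00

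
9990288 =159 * 62832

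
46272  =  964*48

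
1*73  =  73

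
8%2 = 0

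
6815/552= 6815/552= 12.35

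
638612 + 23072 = 661684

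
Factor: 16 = 2^4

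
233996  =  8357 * 28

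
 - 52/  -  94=26/47 = 0.55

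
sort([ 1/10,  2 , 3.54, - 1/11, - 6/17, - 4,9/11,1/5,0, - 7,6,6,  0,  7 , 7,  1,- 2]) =[ - 7, - 4, - 2, - 6/17,-1/11,0,0,1/10 , 1/5 , 9/11,  1, 2, 3.54,6 , 6, 7, 7]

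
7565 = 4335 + 3230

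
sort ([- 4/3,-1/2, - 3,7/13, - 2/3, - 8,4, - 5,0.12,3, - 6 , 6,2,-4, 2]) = [ - 8, - 6,  -  5, - 4,  -  3, - 4/3, - 2/3,-1/2,0.12, 7/13,2, 2, 3,4,6]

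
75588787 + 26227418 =101816205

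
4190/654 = 6 + 133/327  =  6.41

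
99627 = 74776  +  24851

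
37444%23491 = 13953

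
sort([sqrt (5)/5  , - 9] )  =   [-9,sqrt( 5 )/5 ] 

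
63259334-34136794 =29122540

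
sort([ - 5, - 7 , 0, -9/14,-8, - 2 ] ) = [ - 8,  -  7, - 5, - 2, -9/14, 0 ] 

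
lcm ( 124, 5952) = 5952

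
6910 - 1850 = 5060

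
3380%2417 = 963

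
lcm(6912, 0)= 0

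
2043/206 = 2043/206 = 9.92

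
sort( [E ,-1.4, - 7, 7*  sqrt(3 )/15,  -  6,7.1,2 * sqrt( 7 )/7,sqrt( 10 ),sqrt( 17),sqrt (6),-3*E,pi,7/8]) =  [ -3*E,-7, - 6,-1.4,2*sqrt( 7 )/7,7*sqrt(3)/15,  7/8, sqrt( 6 ), E,pi,sqrt( 10 ),sqrt( 17 ),7.1 ] 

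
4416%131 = 93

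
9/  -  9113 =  - 1+ 9104/9113=-  0.00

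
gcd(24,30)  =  6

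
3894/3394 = 1 + 250/1697 = 1.15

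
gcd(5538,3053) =71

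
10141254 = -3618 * ( - 2803)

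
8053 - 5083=2970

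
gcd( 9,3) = 3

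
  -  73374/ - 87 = 843 + 11/29 = 843.38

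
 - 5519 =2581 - 8100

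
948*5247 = 4974156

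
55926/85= 55926/85 = 657.95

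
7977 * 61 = 486597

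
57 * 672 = 38304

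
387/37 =387/37 = 10.46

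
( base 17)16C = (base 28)EB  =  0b110010011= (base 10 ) 403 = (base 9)487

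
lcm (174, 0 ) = 0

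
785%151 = 30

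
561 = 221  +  340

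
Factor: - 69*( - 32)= 2^5*3^1*23^1   =  2208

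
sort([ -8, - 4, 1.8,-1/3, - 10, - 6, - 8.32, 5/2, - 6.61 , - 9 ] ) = [  -  10,-9, - 8.32, - 8, - 6.61, - 6,  -  4, - 1/3,1.8,5/2] 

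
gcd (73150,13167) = 1463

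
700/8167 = 700/8167 = 0.09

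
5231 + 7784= 13015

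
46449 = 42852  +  3597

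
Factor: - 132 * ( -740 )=2^4 * 3^1*5^1*11^1*37^1  =  97680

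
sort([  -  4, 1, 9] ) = [ - 4, 1 , 9]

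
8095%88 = 87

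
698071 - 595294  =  102777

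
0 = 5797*0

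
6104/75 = 6104/75  =  81.39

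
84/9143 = 84/9143 = 0.01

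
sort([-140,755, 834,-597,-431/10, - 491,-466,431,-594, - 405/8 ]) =[-597, - 594, - 491,  -  466, - 140, - 405/8,-431/10, 431,755, 834] 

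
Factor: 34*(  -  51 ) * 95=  - 164730 = - 2^1*3^1*5^1*17^2*19^1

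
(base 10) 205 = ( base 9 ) 247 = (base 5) 1310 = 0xcd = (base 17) c1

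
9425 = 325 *29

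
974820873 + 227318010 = 1202138883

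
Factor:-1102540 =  - 2^2 * 5^1 * 55127^1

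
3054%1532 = 1522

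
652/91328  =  163/22832 = 0.01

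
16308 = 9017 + 7291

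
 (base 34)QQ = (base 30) 10A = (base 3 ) 1020201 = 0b1110001110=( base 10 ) 910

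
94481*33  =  3117873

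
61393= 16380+45013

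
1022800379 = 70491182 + 952309197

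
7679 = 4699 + 2980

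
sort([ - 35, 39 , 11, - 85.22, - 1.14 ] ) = [ - 85.22, - 35, - 1.14, 11,39 ]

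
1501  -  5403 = - 3902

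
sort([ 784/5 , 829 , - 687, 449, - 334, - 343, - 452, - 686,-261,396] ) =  [ - 687, - 686, - 452 , - 343, - 334, - 261,784/5,  396,449,829]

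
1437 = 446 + 991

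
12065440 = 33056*365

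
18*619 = 11142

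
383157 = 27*14191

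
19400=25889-6489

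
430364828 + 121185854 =551550682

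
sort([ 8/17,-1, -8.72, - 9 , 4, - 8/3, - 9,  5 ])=[ - 9,  -  9, - 8.72,  -  8/3, -1, 8/17, 4,5 ]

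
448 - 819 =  - 371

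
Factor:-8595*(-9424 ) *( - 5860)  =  -2^6*3^2*5^2*19^1*31^1*191^1*293^1 = - 474655780800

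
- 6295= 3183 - 9478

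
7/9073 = 7/9073 = 0.00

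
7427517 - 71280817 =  - 63853300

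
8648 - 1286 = 7362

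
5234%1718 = 80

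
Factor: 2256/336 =47/7= 7^( - 1)*47^1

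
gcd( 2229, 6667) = 1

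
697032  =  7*99576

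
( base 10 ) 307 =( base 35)8r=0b100110011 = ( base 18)H1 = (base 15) 157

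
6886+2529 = 9415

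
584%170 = 74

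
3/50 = 3/50 = 0.06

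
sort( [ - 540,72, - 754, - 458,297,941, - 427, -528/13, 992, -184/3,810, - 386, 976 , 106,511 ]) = [ - 754, - 540, - 458, - 427 ,-386, - 184/3,  -  528/13,72,106 , 297,511,810,941,976,  992]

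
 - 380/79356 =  - 95/19839 = -0.00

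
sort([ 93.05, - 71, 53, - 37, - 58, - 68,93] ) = [-71, - 68, - 58,-37 , 53, 93, 93.05]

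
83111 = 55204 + 27907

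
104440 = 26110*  4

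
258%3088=258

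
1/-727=-1/727=- 0.00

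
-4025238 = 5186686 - 9211924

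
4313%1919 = 475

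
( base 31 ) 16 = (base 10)37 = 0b100101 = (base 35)12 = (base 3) 1101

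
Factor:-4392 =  - 2^3 * 3^2 * 61^1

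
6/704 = 3/352 = 0.01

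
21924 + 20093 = 42017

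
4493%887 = 58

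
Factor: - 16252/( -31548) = 3^( - 1) * 11^( - 1)*17^1 = 17/33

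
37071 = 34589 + 2482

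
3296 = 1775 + 1521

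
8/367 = 8/367 = 0.02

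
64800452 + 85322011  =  150122463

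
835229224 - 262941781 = 572287443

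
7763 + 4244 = 12007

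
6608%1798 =1214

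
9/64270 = 9/64270 = 0.00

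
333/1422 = 37/158 = 0.23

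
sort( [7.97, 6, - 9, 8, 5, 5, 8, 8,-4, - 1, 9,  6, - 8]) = [ - 9,-8, - 4, - 1, 5,  5 , 6, 6,7.97, 8,8, 8, 9]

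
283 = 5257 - 4974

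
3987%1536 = 915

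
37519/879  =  37519/879 = 42.68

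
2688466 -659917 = 2028549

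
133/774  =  133/774  =  0.17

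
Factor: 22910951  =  7^1*17^1*192529^1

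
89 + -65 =24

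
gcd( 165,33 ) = 33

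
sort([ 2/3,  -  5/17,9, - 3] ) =[-3, - 5/17,2/3,9]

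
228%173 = 55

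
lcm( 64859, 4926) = 389154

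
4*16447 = 65788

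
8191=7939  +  252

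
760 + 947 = 1707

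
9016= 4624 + 4392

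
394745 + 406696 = 801441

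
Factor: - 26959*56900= - 2^2 *5^2 * 569^1*26959^1 = - 1533967100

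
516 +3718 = 4234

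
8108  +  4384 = 12492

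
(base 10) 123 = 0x7B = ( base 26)4j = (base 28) 4b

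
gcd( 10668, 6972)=84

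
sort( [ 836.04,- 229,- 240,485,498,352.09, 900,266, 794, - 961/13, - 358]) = [ - 358,-240,  -  229, - 961/13, 266, 352.09, 485,498,794, 836.04,900 ]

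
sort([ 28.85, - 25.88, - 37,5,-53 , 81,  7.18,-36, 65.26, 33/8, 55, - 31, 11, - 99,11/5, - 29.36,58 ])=[-99, - 53, - 37 , - 36,  -  31 , - 29.36, - 25.88,11/5,  33/8,  5, 7.18 , 11,28.85 , 55 , 58,65.26,81 ]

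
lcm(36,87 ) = 1044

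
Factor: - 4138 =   -  2^1*2069^1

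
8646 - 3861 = 4785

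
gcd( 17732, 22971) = 403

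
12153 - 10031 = 2122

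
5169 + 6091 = 11260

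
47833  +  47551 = 95384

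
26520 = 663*40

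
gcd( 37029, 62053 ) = 1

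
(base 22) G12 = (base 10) 7768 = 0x1e58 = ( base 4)1321120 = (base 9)11581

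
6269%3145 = 3124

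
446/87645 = 446/87645 = 0.01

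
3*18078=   54234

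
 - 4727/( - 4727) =1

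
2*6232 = 12464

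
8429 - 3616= 4813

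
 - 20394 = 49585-69979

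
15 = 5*3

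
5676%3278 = 2398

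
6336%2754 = 828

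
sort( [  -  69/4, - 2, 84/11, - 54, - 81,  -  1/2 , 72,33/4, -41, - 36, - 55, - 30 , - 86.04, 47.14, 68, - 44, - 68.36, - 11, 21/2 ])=[-86.04 , - 81, - 68.36,-55 ,  -  54, -44, - 41, - 36, - 30,-69/4, - 11, - 2, - 1/2,84/11,33/4, 21/2,  47.14, 68,72]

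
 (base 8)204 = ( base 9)156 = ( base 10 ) 132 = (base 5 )1012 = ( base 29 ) 4g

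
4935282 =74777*66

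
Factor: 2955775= 5^2*137^1*863^1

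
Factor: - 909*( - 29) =3^2*29^1*101^1  =  26361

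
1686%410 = 46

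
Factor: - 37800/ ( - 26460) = 2^1*5^1 * 7^( - 1 ) = 10/7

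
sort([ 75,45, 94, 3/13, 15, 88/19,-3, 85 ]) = [  -  3, 3/13, 88/19, 15, 45,75, 85, 94]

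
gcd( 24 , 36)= 12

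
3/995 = 3/995 = 0.00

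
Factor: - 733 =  - 733^1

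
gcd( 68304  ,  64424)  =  8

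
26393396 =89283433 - 62890037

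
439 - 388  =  51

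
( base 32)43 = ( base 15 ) 8b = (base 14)95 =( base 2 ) 10000011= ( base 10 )131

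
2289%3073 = 2289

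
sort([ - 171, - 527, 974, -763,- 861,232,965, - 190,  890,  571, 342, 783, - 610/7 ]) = [-861, - 763, - 527 , - 190, - 171,-610/7, 232,342,571,783,890 , 965, 974]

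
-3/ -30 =1/10 = 0.10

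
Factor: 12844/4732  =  7^( - 1 ) * 19^1 = 19/7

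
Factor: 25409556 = 2^2*3^2*705821^1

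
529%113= 77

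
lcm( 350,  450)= 3150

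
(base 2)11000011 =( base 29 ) 6L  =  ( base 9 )236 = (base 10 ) 195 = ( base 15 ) D0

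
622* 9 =5598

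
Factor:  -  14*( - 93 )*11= 14322 = 2^1*3^1*7^1*11^1*31^1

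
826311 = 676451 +149860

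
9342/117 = 79 + 11/13 = 79.85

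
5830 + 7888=13718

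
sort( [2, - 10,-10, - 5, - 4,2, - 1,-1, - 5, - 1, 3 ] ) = [ - 10, - 10, - 5, - 5 , - 4, - 1, - 1, - 1,2,2,3]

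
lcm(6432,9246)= 147936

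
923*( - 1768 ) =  - 1631864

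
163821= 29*5649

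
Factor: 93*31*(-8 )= - 2^3*3^1*31^2 = - 23064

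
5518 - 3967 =1551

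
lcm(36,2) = 36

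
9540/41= 9540/41 = 232.68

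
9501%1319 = 268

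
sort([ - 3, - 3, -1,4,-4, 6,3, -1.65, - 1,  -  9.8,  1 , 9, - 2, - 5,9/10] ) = [ - 9.8, - 5, - 4,-3, -3, - 2, - 1.65, - 1, - 1, 9/10, 1,3,4,6,  9]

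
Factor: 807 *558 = 450306= 2^1*3^3*31^1 * 269^1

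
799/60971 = 799/60971 = 0.01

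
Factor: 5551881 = 3^1 * 1181^1 * 1567^1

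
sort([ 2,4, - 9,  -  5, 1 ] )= [ - 9, - 5, 1,2, 4 ] 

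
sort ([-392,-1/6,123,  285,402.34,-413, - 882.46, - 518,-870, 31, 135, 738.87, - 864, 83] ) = [ - 882.46, - 870, - 864,-518,-413, - 392, - 1/6, 31, 83,123, 135 , 285, 402.34, 738.87]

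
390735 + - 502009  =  -111274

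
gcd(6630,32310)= 30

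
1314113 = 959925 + 354188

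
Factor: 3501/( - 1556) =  - 9/4 = - 2^( - 2 )*3^2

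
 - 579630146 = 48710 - 579678856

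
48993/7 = 6999= 6999.00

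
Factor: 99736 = 2^3*7^1 * 13^1*137^1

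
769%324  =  121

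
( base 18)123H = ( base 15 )1e1b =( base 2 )1100110010111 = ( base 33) 60H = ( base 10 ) 6551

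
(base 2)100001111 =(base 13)17B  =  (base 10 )271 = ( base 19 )E5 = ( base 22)C7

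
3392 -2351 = 1041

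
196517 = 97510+99007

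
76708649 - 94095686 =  - 17387037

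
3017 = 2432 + 585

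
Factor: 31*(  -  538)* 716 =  - 2^3 * 31^1*179^1*269^1  =  -11941448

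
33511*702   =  23524722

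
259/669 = 259/669  =  0.39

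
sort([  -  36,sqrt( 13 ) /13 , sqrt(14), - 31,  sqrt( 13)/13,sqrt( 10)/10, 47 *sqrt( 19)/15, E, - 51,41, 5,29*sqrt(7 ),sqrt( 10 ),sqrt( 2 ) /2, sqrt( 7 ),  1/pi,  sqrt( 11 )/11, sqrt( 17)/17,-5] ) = [-51, -36, - 31 , - 5,sqrt( 17 )/17,sqrt( 13)/13,sqrt( 13)/13, sqrt( 11) /11,  sqrt( 10 )/10 , 1/pi, sqrt( 2)/2,sqrt(7 ),E , sqrt ( 10), sqrt( 14 ),5, 47 * sqrt(19 ) /15, 41,29*sqrt( 7) ] 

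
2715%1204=307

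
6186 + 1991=8177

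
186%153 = 33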